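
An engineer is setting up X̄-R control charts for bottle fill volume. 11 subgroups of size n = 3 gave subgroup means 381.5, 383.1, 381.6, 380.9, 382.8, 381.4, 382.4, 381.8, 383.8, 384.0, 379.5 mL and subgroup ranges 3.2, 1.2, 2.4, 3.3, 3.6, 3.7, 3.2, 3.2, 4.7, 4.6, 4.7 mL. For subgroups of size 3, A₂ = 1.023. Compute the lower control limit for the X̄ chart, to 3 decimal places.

X̄̄ = (381.5 + 383.1 + 381.6 + 380.9 + 382.8 + 381.4 + 382.4 + 381.8 + 383.8 + 384.0 + 379.5) / 11 = 4202.8000 / 11 = 382.0727
R̄ = (3.2 + 1.2 + 2.4 + 3.3 + 3.6 + 3.7 + 3.2 + 3.2 + 4.7 + 4.6 + 4.7) / 11 = 37.8000 / 11 = 3.4364
LCL = X̄̄ − A₂·R̄ = 382.0727 − 1.023 × 3.4364 = 378.5573

378.557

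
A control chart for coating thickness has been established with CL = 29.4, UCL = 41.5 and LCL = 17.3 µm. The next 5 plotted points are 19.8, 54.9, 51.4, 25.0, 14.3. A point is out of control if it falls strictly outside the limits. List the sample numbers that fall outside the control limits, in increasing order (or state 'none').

2, 3, 5

Compare each point to [17.3, 41.5]: sample 2 = 54.9 > UCL; sample 3 = 51.4 > UCL; sample 5 = 14.3 < LCL.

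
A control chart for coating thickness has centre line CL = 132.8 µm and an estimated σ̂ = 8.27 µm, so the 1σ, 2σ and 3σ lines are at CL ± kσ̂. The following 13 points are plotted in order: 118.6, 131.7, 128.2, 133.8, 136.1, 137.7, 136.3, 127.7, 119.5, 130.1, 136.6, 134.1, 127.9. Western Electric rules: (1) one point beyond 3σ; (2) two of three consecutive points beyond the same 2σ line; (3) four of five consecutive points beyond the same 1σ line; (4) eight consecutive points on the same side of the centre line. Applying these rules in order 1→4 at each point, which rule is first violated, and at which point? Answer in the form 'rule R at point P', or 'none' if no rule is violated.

none

Zone of each point (C = within 1σ̂, B = 1σ̂–2σ̂, A = 2σ̂–3σ̂, * = beyond 3σ̂; sign = side of CL): 1:-B, 2:-C, 3:-C, 4:+C, 5:+C, 6:+C, 7:+C, 8:-C, 9:-B, 10:-C, 11:+C, 12:+C, 13:-C
No rule fires across all 13 points.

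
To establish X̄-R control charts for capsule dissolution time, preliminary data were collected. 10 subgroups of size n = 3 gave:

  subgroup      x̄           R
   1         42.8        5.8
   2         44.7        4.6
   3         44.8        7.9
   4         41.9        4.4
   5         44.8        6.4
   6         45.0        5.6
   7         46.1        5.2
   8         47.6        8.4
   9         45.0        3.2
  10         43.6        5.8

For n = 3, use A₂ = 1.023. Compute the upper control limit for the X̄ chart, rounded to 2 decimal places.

X̄̄ = (42.8 + 44.7 + 44.8 + 41.9 + 44.8 + 45.0 + 46.1 + 47.6 + 45.0 + 43.6) / 10 = 446.3000 / 10 = 44.6300
R̄ = (5.8 + 4.6 + 7.9 + 4.4 + 6.4 + 5.6 + 5.2 + 8.4 + 3.2 + 5.8) / 10 = 57.3000 / 10 = 5.7300
UCL = X̄̄ + A₂·R̄ = 44.6300 + 1.023 × 5.7300 = 50.4918

50.49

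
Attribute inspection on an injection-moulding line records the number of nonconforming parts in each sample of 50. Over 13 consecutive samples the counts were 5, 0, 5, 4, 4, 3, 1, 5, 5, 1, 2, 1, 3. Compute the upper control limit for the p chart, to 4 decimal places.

p̄ = Σdᵢ / (k·n) = 39 / (13 × 50) = 0.06000
UCL = p̄ + 3·√(p̄(1−p̄)/n) = 0.06000 + 3 × √(0.06000×0.94000/50) = 0.06000 + 3 × 0.03359 = 0.16076

0.1608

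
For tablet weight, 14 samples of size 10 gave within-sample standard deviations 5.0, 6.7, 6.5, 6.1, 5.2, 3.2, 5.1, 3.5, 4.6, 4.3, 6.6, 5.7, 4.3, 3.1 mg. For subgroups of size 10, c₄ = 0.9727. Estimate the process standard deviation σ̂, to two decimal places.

5.13

s̄ = (5.0 + 6.7 + 6.5 + 6.1 + 5.2 + 3.2 + 5.1 + 3.5 + 4.6 + 4.3 + 6.6 + 5.7 + 4.3 + 3.1) / 14 = 4.9929
σ̂ = s̄ / c₄ = 4.9929 / 0.9727 = 5.1330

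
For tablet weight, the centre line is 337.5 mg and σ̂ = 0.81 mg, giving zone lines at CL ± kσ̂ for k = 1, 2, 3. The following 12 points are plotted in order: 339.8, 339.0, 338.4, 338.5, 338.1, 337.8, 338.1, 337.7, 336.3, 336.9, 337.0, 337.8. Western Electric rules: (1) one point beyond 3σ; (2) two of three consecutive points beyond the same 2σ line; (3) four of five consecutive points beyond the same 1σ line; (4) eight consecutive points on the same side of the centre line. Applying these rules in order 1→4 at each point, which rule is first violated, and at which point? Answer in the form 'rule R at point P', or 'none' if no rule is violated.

Zone of each point (C = within 1σ̂, B = 1σ̂–2σ̂, A = 2σ̂–3σ̂, * = beyond 3σ̂; sign = side of CL): 1:+A, 2:+B, 3:+B, 4:+B, 5:+C, 6:+C, 7:+C, 8:+C, 9:-B, 10:-C, 11:-C, 12:+C
Rule 3 (four of five consecutive points beyond the same 1σ limit) is satisfied at point 4.

rule 3 at point 4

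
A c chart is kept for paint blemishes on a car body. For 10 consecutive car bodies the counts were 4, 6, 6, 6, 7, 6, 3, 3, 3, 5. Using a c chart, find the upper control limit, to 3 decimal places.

11.541

c̄ = (4 + 6 + 6 + 6 + 7 + 6 + 3 + 3 + 3 + 5) / 10 = 49 / 10 = 4.9000
UCL = c̄ + 3√c̄ = 4.9000 + 3 × √4.9000 = 4.9000 + 3 × 2.2136 = 11.5408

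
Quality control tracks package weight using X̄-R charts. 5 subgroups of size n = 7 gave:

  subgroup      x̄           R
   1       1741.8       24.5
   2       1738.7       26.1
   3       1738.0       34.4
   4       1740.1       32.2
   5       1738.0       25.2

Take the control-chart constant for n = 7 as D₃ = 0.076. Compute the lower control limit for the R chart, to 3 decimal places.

R̄ = (24.5 + 26.1 + 34.4 + 32.2 + 25.2) / 5 = 142.4000 / 5 = 28.4800
LCL_R = D₃·R̄ = 0.076 × 28.4800 = 2.1645

2.164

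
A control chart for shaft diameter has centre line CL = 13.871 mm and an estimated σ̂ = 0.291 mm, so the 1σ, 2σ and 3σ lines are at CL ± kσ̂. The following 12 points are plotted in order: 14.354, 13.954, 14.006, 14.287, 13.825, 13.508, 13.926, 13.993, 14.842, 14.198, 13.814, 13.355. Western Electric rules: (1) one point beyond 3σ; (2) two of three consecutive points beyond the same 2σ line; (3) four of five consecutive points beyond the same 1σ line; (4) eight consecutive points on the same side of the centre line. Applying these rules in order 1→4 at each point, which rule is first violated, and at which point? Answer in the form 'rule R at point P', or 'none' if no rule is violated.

rule 1 at point 9

Zone of each point (C = within 1σ̂, B = 1σ̂–2σ̂, A = 2σ̂–3σ̂, * = beyond 3σ̂; sign = side of CL): 1:+B, 2:+C, 3:+C, 4:+B, 5:-C, 6:-B, 7:+C, 8:+C, 9:+*, 10:+B, 11:-C, 12:-B
Rule 1 (one point beyond the 3σ limits) is satisfied at point 9.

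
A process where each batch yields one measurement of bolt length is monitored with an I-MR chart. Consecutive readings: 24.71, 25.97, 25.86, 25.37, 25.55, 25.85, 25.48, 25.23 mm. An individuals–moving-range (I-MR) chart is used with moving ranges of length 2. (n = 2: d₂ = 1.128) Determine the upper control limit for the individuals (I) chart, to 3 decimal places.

26.627

X̄ = (24.71 + 25.97 + 25.86 + 25.37 + 25.55 + 25.85 + 25.48 + 25.23) / 8 = 25.5025
Moving ranges: 1.26, 0.11, 0.49, 0.18, 0.30, 0.37, 0.25; M̄R̄ = 2.9600 / 7 = 0.4229
UCL = X̄ + 3·M̄R̄/d₂ = 25.5025 + 3 × 0.4229 / 1.128 = 26.6271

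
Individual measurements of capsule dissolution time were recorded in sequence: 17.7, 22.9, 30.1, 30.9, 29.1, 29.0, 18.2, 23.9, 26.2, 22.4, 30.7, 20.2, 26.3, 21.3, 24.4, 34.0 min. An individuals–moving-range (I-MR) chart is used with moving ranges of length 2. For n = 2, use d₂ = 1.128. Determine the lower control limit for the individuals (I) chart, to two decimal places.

X̄ = (17.7 + 22.9 + 30.1 + 30.9 + 29.1 + 29.0 + 18.2 + 23.9 + 26.2 + 22.4 + 30.7 + 20.2 + 26.3 + 21.3 + 24.4 + 34.0) / 16 = 25.4563
Moving ranges: 5.2, 7.2, 0.8, 1.8, 0.1, 10.8, 5.7, 2.3, 3.8, 8.3, 10.5, 6.1, 5.0, 3.1, 9.6; M̄R̄ = 80.3000 / 15 = 5.3533
LCL = X̄ − 3·M̄R̄/d₂ = 25.4563 − 3 × 5.3533 / 1.128 = 11.2187

11.22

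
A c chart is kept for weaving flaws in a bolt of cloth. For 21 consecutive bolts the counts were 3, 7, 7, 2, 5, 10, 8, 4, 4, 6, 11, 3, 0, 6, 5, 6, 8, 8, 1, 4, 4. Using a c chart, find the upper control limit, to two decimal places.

c̄ = (3 + 7 + 7 + 2 + 5 + 10 + 8 + 4 + 4 + 6 + 11 + 3 + 0 + 6 + 5 + 6 + 8 + 8 + 1 + 4 + 4) / 21 = 112 / 21 = 5.3333
UCL = c̄ + 3√c̄ = 5.3333 + 3 × √5.3333 = 5.3333 + 3 × 2.3094 = 12.2615

12.26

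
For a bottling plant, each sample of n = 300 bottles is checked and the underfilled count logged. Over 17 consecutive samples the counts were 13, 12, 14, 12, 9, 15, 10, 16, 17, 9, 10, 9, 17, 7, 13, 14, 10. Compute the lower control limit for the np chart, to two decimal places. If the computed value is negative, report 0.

p̄ = Σdᵢ / (k·n) = 207 / (17 × 300) = 0.04059
LCL = np̄ − 3·√(np̄(1−p̄)) = 12.1765 − 3 × 3.4179 = 1.9227

1.92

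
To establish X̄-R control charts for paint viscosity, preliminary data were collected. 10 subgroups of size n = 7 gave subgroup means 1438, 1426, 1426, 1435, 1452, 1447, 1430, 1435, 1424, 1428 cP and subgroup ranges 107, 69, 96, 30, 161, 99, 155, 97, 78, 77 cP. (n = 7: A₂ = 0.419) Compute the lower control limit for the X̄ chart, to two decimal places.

1393.50

X̄̄ = (1438 + 1426 + 1426 + 1435 + 1452 + 1447 + 1430 + 1435 + 1424 + 1428) / 10 = 14341.0000 / 10 = 1434.1000
R̄ = (107 + 69 + 96 + 30 + 161 + 99 + 155 + 97 + 78 + 77) / 10 = 969.0000 / 10 = 96.9000
LCL = X̄̄ − A₂·R̄ = 1434.1000 − 0.419 × 96.9000 = 1393.4989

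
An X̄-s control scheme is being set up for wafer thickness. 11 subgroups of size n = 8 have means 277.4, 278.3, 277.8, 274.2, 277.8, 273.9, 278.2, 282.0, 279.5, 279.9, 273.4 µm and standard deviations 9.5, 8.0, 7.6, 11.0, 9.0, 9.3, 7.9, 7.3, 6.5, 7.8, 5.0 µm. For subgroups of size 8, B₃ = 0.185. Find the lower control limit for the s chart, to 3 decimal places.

s̄ = (9.5 + 8.0 + 7.6 + 11.0 + 9.0 + 9.3 + 7.9 + 7.3 + 6.5 + 7.8 + 5.0) / 11 = 8.0818
LCL_s = B₃·s̄ = 0.185 × 8.0818 = 1.4951

1.495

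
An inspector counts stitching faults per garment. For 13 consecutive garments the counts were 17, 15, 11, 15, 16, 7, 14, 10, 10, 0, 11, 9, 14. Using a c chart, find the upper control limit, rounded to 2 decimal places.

c̄ = (17 + 15 + 11 + 15 + 16 + 7 + 14 + 10 + 10 + 0 + 11 + 9 + 14) / 13 = 149 / 13 = 11.4615
UCL = c̄ + 3√c̄ = 11.4615 + 3 × √11.4615 = 11.4615 + 3 × 3.3855 = 21.6180

21.62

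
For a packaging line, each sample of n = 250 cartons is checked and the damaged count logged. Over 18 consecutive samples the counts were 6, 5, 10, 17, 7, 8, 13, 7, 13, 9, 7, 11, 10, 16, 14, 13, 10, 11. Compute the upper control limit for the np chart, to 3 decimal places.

p̄ = Σdᵢ / (k·n) = 187 / (18 × 250) = 0.04156
UCL = np̄ + 3·√(np̄(1−p̄)) = 10.3889 + 3 × √(10.3889×0.95844) = 10.3889 + 3 × 3.1555 = 19.8554

19.855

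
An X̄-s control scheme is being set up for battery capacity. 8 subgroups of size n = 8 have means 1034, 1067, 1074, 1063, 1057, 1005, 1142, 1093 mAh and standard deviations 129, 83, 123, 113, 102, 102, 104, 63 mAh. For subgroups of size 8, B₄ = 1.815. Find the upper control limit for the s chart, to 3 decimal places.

s̄ = (129 + 83 + 123 + 113 + 102 + 102 + 104 + 63) / 8 = 102.3750
UCL_s = B₄·s̄ = 1.815 × 102.3750 = 185.8106

185.811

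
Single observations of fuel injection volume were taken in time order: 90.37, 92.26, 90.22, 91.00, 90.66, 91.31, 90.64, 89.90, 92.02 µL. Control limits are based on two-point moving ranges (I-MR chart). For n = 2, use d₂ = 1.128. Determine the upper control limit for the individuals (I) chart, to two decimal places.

94.00

X̄ = (90.37 + 92.26 + 90.22 + 91.00 + 90.66 + 91.31 + 90.64 + 89.90 + 92.02) / 9 = 90.9311
Moving ranges: 1.89, 2.04, 0.78, 0.34, 0.65, 0.67, 0.74, 2.12; M̄R̄ = 9.2300 / 8 = 1.1538
UCL = X̄ + 3·M̄R̄/d₂ = 90.9311 + 3 × 1.1538 / 1.128 = 93.9996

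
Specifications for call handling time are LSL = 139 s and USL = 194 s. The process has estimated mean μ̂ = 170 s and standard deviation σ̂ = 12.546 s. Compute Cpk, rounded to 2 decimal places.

0.64

Cpu = (USL − μ̂) / (3σ̂) = (194 − 170) / (3 × 12.546) = 0.6377; Cpl = (μ̂ − LSL) / (3σ̂) = (170 − 139) / (3 × 12.546) = 0.8236; Cpk = min(Cpu, Cpl) = 0.6377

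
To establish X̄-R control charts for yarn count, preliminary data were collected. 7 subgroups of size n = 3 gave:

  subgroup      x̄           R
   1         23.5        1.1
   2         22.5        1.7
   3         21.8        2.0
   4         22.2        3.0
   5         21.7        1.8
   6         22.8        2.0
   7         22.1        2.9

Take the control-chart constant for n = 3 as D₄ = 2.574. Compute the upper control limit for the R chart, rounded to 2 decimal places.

5.33

R̄ = (1.1 + 1.7 + 2.0 + 3.0 + 1.8 + 2.0 + 2.9) / 7 = 14.5000 / 7 = 2.0714
UCL_R = D₄·R̄ = 2.574 × 2.0714 = 5.3319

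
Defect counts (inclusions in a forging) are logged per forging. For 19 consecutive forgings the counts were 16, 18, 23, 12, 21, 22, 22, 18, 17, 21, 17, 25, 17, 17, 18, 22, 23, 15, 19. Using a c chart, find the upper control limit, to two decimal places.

32.22

c̄ = (16 + 18 + 23 + 12 + 21 + 22 + 22 + 18 + 17 + 21 + 17 + 25 + 17 + 17 + 18 + 22 + 23 + 15 + 19) / 19 = 363 / 19 = 19.1053
UCL = c̄ + 3√c̄ = 19.1053 + 3 × √19.1053 = 19.1053 + 3 × 4.3710 = 32.2181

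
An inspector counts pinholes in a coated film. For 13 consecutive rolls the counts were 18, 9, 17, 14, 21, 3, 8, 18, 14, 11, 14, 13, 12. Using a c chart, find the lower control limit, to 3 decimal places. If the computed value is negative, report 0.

c̄ = (18 + 9 + 17 + 14 + 21 + 3 + 8 + 18 + 14 + 11 + 14 + 13 + 12) / 13 = 172 / 13 = 13.2308
LCL = c̄ − 3√c̄ = 13.2308 − 3 × 3.6374 = 2.3185

2.319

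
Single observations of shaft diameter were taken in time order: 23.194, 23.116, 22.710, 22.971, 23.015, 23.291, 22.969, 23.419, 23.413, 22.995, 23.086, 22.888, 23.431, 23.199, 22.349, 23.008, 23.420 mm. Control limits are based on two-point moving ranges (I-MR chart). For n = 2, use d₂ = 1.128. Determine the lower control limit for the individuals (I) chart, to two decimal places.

X̄ = (23.194 + 23.116 + 22.710 + 22.971 + 23.015 + 23.291 + 22.969 + 23.419 + 23.413 + 22.995 + 23.086 + 22.888 + 23.431 + 23.199 + 22.349 + 23.008 + 23.420) / 17 = 23.0867
Moving ranges: 0.078, 0.406, 0.261, 0.044, 0.276, 0.322, 0.450, 0.006, 0.418, 0.091, 0.198, 0.543, 0.232, 0.850, 0.659, 0.412; M̄R̄ = 5.2460 / 16 = 0.3279
LCL = X̄ − 3·M̄R̄/d₂ = 23.0867 − 3 × 0.3279 / 1.128 = 22.2147

22.21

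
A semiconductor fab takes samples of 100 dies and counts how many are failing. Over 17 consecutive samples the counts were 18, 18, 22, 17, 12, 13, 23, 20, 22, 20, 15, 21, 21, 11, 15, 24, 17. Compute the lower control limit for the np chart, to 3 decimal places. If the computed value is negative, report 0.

6.607

p̄ = Σdᵢ / (k·n) = 309 / (17 × 100) = 0.18176
LCL = np̄ − 3·√(np̄(1−p̄)) = 18.1765 − 3 × 3.8565 = 6.6070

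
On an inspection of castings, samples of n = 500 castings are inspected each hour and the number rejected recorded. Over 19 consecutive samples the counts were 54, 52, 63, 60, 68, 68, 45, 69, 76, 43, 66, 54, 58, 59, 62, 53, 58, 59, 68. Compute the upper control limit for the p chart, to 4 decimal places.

0.1630

p̄ = Σdᵢ / (k·n) = 1135 / (19 × 500) = 0.11947
UCL = p̄ + 3·√(p̄(1−p̄)/n) = 0.11947 + 3 × √(0.11947×0.88053/500) = 0.11947 + 3 × 0.01451 = 0.16299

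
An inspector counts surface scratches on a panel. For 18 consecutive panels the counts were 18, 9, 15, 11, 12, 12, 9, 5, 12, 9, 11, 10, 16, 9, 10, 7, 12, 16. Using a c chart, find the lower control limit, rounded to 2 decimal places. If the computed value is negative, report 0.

1.20

c̄ = (18 + 9 + 15 + 11 + 12 + 12 + 9 + 5 + 12 + 9 + 11 + 10 + 16 + 9 + 10 + 7 + 12 + 16) / 18 = 203 / 18 = 11.2778
LCL = c̄ − 3√c̄ = 11.2778 − 3 × 3.3582 = 1.2031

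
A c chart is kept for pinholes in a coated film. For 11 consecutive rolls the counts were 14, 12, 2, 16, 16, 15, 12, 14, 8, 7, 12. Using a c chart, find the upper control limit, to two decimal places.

c̄ = (14 + 12 + 2 + 16 + 16 + 15 + 12 + 14 + 8 + 7 + 12) / 11 = 128 / 11 = 11.6364
UCL = c̄ + 3√c̄ = 11.6364 + 3 × √11.6364 = 11.6364 + 3 × 3.4112 = 21.8700

21.87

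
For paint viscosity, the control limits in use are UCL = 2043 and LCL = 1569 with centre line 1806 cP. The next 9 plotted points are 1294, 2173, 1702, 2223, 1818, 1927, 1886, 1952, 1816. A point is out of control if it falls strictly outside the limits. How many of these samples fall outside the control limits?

3

Compare each point to [1569, 2043]: sample 1 = 1294 < LCL; sample 2 = 2173 > UCL; sample 4 = 2223 > UCL.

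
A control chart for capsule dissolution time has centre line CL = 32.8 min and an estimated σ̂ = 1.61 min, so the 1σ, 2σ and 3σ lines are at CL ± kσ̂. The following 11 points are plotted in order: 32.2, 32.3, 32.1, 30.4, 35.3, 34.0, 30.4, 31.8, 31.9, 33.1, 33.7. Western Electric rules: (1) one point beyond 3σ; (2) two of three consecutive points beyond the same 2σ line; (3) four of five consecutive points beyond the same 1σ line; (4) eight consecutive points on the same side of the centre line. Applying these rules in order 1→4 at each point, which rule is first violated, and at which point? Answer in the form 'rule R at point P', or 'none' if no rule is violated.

Zone of each point (C = within 1σ̂, B = 1σ̂–2σ̂, A = 2σ̂–3σ̂, * = beyond 3σ̂; sign = side of CL): 1:-C, 2:-C, 3:-C, 4:-B, 5:+B, 6:+C, 7:-B, 8:-C, 9:-C, 10:+C, 11:+C
No rule fires across all 11 points.

none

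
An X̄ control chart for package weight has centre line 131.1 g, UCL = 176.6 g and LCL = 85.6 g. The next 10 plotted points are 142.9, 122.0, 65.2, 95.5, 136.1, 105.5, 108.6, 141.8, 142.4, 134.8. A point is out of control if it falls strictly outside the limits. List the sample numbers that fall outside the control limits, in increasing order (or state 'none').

3

Compare each point to [85.6, 176.6]: sample 3 = 65.2 < LCL.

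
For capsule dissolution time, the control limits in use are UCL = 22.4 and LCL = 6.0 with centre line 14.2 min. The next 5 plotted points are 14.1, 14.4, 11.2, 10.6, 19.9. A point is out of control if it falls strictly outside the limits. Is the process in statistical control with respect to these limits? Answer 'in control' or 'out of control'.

in control

All 5 points lie within [6.0, 22.4].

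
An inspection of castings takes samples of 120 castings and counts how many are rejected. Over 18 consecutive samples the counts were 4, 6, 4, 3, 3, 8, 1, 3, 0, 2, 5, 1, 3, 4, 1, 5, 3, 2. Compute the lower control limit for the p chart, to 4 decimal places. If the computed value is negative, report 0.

p̄ = Σdᵢ / (k·n) = 58 / (18 × 120) = 0.02685
LCL = p̄ − 3·√(p̄(1−p̄)/n) = 0.02685 − 3 × 0.01476 = -0.01742 → 0 (negative, so LCL = 0)

0.0000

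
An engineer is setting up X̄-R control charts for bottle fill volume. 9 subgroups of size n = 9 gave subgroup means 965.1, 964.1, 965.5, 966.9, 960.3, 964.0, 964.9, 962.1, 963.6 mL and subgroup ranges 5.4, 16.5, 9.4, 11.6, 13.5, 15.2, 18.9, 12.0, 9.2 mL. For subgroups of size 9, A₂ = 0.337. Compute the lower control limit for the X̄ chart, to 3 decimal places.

X̄̄ = (965.1 + 964.1 + 965.5 + 966.9 + 960.3 + 964.0 + 964.9 + 962.1 + 963.6) / 9 = 8676.5000 / 9 = 964.0556
R̄ = (5.4 + 16.5 + 9.4 + 11.6 + 13.5 + 15.2 + 18.9 + 12.0 + 9.2) / 9 = 111.7000 / 9 = 12.4111
LCL = X̄̄ − A₂·R̄ = 964.0556 − 0.337 × 12.4111 = 959.8730

959.873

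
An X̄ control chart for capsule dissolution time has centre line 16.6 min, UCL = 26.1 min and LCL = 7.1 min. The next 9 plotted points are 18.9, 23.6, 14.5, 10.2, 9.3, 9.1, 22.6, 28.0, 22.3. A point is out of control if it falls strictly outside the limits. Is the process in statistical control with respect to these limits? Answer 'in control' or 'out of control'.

Compare each point to [7.1, 26.1]: sample 8 = 28.0 > UCL.

out of control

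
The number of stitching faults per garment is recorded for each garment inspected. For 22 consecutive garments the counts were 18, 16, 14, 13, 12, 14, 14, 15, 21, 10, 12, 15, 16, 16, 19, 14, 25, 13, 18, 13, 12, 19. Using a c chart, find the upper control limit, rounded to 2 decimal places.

27.19

c̄ = (18 + 16 + 14 + 13 + 12 + 14 + 14 + 15 + 21 + 10 + 12 + 15 + 16 + 16 + 19 + 14 + 25 + 13 + 18 + 13 + 12 + 19) / 22 = 339 / 22 = 15.4091
UCL = c̄ + 3√c̄ = 15.4091 + 3 × √15.4091 = 15.4091 + 3 × 3.9254 = 27.1854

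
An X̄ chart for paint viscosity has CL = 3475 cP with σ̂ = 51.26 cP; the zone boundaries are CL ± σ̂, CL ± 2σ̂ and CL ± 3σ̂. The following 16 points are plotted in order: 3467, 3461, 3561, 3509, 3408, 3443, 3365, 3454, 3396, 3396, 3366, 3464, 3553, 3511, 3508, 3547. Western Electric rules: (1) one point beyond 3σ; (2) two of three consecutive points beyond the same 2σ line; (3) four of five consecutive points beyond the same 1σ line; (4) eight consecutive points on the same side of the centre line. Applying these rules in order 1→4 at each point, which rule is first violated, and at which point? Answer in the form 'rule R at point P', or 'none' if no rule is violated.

Zone of each point (C = within 1σ̂, B = 1σ̂–2σ̂, A = 2σ̂–3σ̂, * = beyond 3σ̂; sign = side of CL): 1:-C, 2:-C, 3:+B, 4:+C, 5:-B, 6:-C, 7:-A, 8:-C, 9:-B, 10:-B, 11:-A, 12:-C, 13:+B, 14:+C, 15:+C, 16:+B
Rule 3 (four of five consecutive points beyond the same 1σ limit) is satisfied at point 11.

rule 3 at point 11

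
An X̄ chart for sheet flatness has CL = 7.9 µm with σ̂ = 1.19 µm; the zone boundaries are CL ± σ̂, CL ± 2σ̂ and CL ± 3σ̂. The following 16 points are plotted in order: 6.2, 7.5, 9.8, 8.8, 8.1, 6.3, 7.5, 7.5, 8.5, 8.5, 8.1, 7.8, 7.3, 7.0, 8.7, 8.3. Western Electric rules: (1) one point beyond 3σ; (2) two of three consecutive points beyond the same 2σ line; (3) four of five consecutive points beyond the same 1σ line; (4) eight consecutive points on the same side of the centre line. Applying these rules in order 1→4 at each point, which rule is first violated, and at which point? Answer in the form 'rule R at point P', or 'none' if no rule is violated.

Zone of each point (C = within 1σ̂, B = 1σ̂–2σ̂, A = 2σ̂–3σ̂, * = beyond 3σ̂; sign = side of CL): 1:-B, 2:-C, 3:+B, 4:+C, 5:+C, 6:-B, 7:-C, 8:-C, 9:+C, 10:+C, 11:+C, 12:-C, 13:-C, 14:-C, 15:+C, 16:+C
No rule fires across all 16 points.

none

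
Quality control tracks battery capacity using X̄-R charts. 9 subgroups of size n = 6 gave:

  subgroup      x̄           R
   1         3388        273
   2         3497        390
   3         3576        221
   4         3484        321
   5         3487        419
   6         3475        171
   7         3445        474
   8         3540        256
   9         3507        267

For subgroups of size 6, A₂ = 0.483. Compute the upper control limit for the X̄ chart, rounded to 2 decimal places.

3638.62

X̄̄ = (3388 + 3497 + 3576 + 3484 + 3487 + 3475 + 3445 + 3540 + 3507) / 9 = 31399.0000 / 9 = 3488.7778
R̄ = (273 + 390 + 221 + 321 + 419 + 171 + 474 + 256 + 267) / 9 = 2792.0000 / 9 = 310.2222
UCL = X̄̄ + A₂·R̄ = 3488.7778 + 0.483 × 310.2222 = 3638.6151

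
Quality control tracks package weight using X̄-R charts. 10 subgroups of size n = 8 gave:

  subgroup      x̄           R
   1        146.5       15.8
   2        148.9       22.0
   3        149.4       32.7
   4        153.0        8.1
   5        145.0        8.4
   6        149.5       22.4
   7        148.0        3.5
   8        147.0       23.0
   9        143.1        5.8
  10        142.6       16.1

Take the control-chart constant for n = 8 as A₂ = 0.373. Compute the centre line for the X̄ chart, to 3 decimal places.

147.300

X̄̄ = (146.5 + 148.9 + 149.4 + 153.0 + 145.0 + 149.5 + 148.0 + 147.0 + 143.1 + 142.6) / 10 = 1473.0000 / 10 = 147.3000
CL = X̄̄ = 147.3000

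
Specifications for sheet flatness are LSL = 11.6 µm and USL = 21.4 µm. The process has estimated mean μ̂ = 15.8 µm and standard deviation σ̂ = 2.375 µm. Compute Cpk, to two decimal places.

Cpu = (USL − μ̂) / (3σ̂) = (21.4 − 15.8) / (3 × 2.375) = 0.7860; Cpl = (μ̂ − LSL) / (3σ̂) = (15.8 − 11.6) / (3 × 2.375) = 0.5895; Cpk = min(Cpu, Cpl) = 0.5895

0.59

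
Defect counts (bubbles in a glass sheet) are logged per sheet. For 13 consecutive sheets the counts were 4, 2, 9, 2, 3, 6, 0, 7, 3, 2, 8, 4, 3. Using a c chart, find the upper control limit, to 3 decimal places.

10.134

c̄ = (4 + 2 + 9 + 2 + 3 + 6 + 0 + 7 + 3 + 2 + 8 + 4 + 3) / 13 = 53 / 13 = 4.0769
UCL = c̄ + 3√c̄ = 4.0769 + 3 × √4.0769 = 4.0769 + 3 × 2.0191 = 10.1343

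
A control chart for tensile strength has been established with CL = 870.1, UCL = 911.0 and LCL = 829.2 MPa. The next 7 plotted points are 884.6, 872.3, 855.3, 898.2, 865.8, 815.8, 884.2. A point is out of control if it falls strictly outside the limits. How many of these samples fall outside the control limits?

Compare each point to [829.2, 911.0]: sample 6 = 815.8 < LCL.

1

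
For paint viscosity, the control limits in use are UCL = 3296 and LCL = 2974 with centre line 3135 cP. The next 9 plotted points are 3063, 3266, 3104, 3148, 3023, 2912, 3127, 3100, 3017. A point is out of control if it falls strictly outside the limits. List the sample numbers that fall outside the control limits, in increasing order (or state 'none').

Compare each point to [2974, 3296]: sample 6 = 2912 < LCL.

6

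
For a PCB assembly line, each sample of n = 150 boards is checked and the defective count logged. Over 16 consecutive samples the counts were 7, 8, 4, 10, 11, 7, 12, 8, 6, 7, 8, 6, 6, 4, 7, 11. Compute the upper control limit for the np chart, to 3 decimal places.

p̄ = Σdᵢ / (k·n) = 122 / (16 × 150) = 0.05083
UCL = np̄ + 3·√(np̄(1−p̄)) = 7.6250 + 3 × √(7.6250×0.94917) = 7.6250 + 3 × 2.6902 = 15.6957

15.696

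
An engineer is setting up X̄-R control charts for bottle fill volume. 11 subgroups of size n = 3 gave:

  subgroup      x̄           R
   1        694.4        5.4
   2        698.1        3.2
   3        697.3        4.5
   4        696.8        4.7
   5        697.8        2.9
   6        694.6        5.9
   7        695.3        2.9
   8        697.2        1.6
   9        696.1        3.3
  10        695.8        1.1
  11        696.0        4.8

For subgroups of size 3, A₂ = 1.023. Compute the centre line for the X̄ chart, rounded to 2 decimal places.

X̄̄ = (694.4 + 698.1 + 697.3 + 696.8 + 697.8 + 694.6 + 695.3 + 697.2 + 696.1 + 695.8 + 696.0) / 11 = 7659.4000 / 11 = 696.3091
CL = X̄̄ = 696.3091

696.31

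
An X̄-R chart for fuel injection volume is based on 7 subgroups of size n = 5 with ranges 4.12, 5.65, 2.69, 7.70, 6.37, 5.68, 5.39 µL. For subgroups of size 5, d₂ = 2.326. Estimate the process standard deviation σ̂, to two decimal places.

2.31

R̄ = (4.12 + 5.65 + 2.69 + 7.70 + 6.37 + 5.68 + 5.39) / 7 = 5.3714
σ̂ = R̄ / d₂ = 5.3714 / 2.326 = 2.3093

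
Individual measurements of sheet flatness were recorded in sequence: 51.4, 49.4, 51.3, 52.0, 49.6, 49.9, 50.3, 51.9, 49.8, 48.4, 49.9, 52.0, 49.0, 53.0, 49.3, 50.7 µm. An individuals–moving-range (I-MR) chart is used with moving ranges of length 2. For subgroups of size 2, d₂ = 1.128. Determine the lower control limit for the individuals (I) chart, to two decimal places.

X̄ = (51.4 + 49.4 + 51.3 + 52.0 + 49.6 + 49.9 + 50.3 + 51.9 + 49.8 + 48.4 + 49.9 + 52.0 + 49.0 + 53.0 + 49.3 + 50.7) / 16 = 50.4937
Moving ranges: 2.0, 1.9, 0.7, 2.4, 0.3, 0.4, 1.6, 2.1, 1.4, 1.5, 2.1, 3.0, 4.0, 3.7, 1.4; M̄R̄ = 28.5000 / 15 = 1.9000
LCL = X̄ − 3·M̄R̄/d₂ = 50.4937 − 3 × 1.9000 / 1.128 = 45.4406

45.44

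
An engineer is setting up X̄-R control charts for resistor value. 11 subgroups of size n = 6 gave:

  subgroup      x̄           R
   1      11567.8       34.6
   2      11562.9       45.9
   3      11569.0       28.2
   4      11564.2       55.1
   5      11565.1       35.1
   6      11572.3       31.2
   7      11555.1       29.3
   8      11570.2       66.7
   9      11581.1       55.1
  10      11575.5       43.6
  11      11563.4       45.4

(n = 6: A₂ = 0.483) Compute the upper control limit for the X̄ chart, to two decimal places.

X̄̄ = (11567.8 + 11562.9 + 11569.0 + 11564.2 + 11565.1 + 11572.3 + 11555.1 + 11570.2 + 11581.1 + 11575.5 + 11563.4) / 11 = 127246.6000 / 11 = 11567.8727
R̄ = (34.6 + 45.9 + 28.2 + 55.1 + 35.1 + 31.2 + 29.3 + 66.7 + 55.1 + 43.6 + 45.4) / 11 = 470.2000 / 11 = 42.7455
UCL = X̄̄ + A₂·R̄ = 11567.8727 + 0.483 × 42.7455 = 11588.5188

11588.52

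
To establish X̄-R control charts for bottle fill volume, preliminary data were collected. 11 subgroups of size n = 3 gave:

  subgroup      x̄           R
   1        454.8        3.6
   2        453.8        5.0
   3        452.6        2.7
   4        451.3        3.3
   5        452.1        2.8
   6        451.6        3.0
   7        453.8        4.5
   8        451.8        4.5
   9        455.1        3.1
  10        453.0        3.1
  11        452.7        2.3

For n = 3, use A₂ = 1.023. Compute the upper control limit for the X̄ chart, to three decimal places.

X̄̄ = (454.8 + 453.8 + 452.6 + 451.3 + 452.1 + 451.6 + 453.8 + 451.8 + 455.1 + 453.0 + 452.7) / 11 = 4982.6000 / 11 = 452.9636
R̄ = (3.6 + 5.0 + 2.7 + 3.3 + 2.8 + 3.0 + 4.5 + 4.5 + 3.1 + 3.1 + 2.3) / 11 = 37.9000 / 11 = 3.4455
UCL = X̄̄ + A₂·R̄ = 452.9636 + 1.023 × 3.4455 = 456.4883

456.488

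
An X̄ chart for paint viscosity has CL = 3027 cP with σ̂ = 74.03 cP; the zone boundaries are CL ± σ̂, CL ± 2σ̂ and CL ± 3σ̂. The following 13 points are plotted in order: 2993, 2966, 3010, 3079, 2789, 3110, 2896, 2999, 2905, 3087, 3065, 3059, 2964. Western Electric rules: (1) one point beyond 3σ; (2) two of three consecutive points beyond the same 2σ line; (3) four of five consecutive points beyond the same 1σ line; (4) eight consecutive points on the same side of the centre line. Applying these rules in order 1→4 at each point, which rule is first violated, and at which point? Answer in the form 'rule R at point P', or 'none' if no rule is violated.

Zone of each point (C = within 1σ̂, B = 1σ̂–2σ̂, A = 2σ̂–3σ̂, * = beyond 3σ̂; sign = side of CL): 1:-C, 2:-C, 3:-C, 4:+C, 5:-*, 6:+B, 7:-B, 8:-C, 9:-B, 10:+C, 11:+C, 12:+C, 13:-C
Rule 1 (one point beyond the 3σ limits) is satisfied at point 5.

rule 1 at point 5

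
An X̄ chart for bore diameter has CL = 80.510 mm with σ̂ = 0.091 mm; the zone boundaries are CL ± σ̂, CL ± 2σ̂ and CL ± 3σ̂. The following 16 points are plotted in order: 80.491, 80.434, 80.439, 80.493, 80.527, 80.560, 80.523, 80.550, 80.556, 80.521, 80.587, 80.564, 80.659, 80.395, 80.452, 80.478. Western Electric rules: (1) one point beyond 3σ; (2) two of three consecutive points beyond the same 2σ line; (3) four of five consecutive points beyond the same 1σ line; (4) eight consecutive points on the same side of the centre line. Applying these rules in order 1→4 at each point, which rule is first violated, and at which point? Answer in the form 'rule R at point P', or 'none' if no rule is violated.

rule 4 at point 12

Zone of each point (C = within 1σ̂, B = 1σ̂–2σ̂, A = 2σ̂–3σ̂, * = beyond 3σ̂; sign = side of CL): 1:-C, 2:-C, 3:-C, 4:-C, 5:+C, 6:+C, 7:+C, 8:+C, 9:+C, 10:+C, 11:+C, 12:+C, 13:+B, 14:-B, 15:-C, 16:-C
Rule 4 (eight consecutive points on the same side of the centre line) is satisfied at point 12.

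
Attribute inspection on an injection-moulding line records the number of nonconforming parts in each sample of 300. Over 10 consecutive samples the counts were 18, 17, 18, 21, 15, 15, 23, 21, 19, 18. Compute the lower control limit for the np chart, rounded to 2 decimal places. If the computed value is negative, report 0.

6.00

p̄ = Σdᵢ / (k·n) = 185 / (10 × 300) = 0.06167
LCL = np̄ − 3·√(np̄(1−p̄)) = 18.5000 − 3 × 4.1664 = 6.0007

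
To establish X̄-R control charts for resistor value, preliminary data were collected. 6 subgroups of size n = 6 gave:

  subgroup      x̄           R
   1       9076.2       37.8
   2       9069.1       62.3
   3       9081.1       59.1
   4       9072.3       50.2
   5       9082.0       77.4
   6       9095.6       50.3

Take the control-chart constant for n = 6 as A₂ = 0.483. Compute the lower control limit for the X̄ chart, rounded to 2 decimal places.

X̄̄ = (9076.2 + 9069.1 + 9081.1 + 9072.3 + 9082.0 + 9095.6) / 6 = 54476.3000 / 6 = 9079.3833
R̄ = (37.8 + 62.3 + 59.1 + 50.2 + 77.4 + 50.3) / 6 = 337.1000 / 6 = 56.1833
LCL = X̄̄ − A₂·R̄ = 9079.3833 − 0.483 × 56.1833 = 9052.2468

9052.25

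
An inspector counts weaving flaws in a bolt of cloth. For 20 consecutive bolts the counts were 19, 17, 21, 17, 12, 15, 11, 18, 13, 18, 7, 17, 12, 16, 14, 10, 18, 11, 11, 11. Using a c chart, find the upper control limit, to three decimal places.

25.784

c̄ = (19 + 17 + 21 + 17 + 12 + 15 + 11 + 18 + 13 + 18 + 7 + 17 + 12 + 16 + 14 + 10 + 18 + 11 + 11 + 11) / 20 = 288 / 20 = 14.4000
UCL = c̄ + 3√c̄ = 14.4000 + 3 × √14.4000 = 14.4000 + 3 × 3.7947 = 25.7842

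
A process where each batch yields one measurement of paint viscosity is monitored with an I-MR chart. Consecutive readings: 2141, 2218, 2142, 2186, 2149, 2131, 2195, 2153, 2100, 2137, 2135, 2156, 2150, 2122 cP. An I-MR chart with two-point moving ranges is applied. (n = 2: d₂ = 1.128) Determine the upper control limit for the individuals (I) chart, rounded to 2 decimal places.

X̄ = (2141 + 2218 + 2142 + 2186 + 2149 + 2131 + 2195 + 2153 + 2100 + 2137 + 2135 + 2156 + 2150 + 2122) / 14 = 2151.0714
Moving ranges: 77, 76, 44, 37, 18, 64, 42, 53, 37, 2, 21, 6, 28; M̄R̄ = 505.0000 / 13 = 38.8462
UCL = X̄ + 3·M̄R̄/d₂ = 2151.0714 + 3 × 38.8462 / 1.128 = 2254.3857

2254.39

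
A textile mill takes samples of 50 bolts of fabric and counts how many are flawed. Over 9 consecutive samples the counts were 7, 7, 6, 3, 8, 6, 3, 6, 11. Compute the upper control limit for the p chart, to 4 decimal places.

p̄ = Σdᵢ / (k·n) = 57 / (9 × 50) = 0.12667
UCL = p̄ + 3·√(p̄(1−p̄)/n) = 0.12667 + 3 × √(0.12667×0.87333/50) = 0.12667 + 3 × 0.04704 = 0.26778

0.2678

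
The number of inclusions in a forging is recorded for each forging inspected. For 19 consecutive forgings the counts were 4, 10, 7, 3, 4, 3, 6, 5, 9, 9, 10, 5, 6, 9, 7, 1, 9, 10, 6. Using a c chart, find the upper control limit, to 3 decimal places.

c̄ = (4 + 10 + 7 + 3 + 4 + 3 + 6 + 5 + 9 + 9 + 10 + 5 + 6 + 9 + 7 + 1 + 9 + 10 + 6) / 19 = 123 / 19 = 6.4737
UCL = c̄ + 3√c̄ = 6.4737 + 3 × √6.4737 = 6.4737 + 3 × 2.5443 = 14.1067

14.107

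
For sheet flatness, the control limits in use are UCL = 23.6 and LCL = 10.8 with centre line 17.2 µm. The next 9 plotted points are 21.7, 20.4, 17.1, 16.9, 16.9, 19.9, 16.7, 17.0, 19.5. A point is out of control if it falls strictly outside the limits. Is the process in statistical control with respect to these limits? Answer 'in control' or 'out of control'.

in control

All 9 points lie within [10.8, 23.6].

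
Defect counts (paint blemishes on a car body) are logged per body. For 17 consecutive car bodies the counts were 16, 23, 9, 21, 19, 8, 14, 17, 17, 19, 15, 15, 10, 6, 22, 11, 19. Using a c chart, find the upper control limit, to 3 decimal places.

c̄ = (16 + 23 + 9 + 21 + 19 + 8 + 14 + 17 + 17 + 19 + 15 + 15 + 10 + 6 + 22 + 11 + 19) / 17 = 261 / 17 = 15.3529
UCL = c̄ + 3√c̄ = 15.3529 + 3 × √15.3529 = 15.3529 + 3 × 3.9183 = 27.1078

27.108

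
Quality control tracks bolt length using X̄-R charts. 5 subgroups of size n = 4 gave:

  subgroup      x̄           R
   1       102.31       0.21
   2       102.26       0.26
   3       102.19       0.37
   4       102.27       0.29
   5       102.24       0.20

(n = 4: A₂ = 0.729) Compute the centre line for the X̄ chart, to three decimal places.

X̄̄ = (102.31 + 102.26 + 102.19 + 102.27 + 102.24) / 5 = 511.2700 / 5 = 102.2540
CL = X̄̄ = 102.2540

102.254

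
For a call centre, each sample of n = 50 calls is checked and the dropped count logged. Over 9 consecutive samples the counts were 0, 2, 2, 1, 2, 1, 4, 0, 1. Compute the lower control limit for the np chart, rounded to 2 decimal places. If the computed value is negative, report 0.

p̄ = Σdᵢ / (k·n) = 13 / (9 × 50) = 0.02889
LCL = np̄ − 3·√(np̄(1−p̄)) = 1.4444 − 3 × 1.1844 = -2.1086 → 0 (negative, so LCL = 0)

0.00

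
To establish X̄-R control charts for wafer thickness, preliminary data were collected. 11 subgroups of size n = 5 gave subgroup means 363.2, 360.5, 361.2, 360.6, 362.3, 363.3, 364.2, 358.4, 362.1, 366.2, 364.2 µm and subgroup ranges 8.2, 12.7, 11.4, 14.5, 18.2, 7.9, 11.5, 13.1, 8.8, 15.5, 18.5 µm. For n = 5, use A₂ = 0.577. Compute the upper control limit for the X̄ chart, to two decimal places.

369.74

X̄̄ = (363.2 + 360.5 + 361.2 + 360.6 + 362.3 + 363.3 + 364.2 + 358.4 + 362.1 + 366.2 + 364.2) / 11 = 3986.2000 / 11 = 362.3818
R̄ = (8.2 + 12.7 + 11.4 + 14.5 + 18.2 + 7.9 + 11.5 + 13.1 + 8.8 + 15.5 + 18.5) / 11 = 140.3000 / 11 = 12.7545
UCL = X̄̄ + A₂·R̄ = 362.3818 + 0.577 × 12.7545 = 369.7412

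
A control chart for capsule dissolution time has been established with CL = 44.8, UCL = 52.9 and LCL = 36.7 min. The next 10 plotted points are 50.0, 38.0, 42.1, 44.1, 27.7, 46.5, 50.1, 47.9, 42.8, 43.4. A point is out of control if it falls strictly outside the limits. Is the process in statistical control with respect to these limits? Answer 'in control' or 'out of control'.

Compare each point to [36.7, 52.9]: sample 5 = 27.7 < LCL.

out of control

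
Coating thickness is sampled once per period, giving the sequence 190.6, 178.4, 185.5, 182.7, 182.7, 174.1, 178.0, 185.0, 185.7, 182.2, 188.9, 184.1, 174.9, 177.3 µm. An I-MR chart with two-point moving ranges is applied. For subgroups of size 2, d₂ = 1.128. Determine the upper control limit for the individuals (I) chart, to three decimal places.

X̄ = (190.6 + 178.4 + 185.5 + 182.7 + 182.7 + 174.1 + 178.0 + 185.0 + 185.7 + 182.2 + 188.9 + 184.1 + 174.9 + 177.3) / 14 = 182.1500
Moving ranges: 12.2, 7.1, 2.8, 0.0, 8.6, 3.9, 7.0, 0.7, 3.5, 6.7, 4.8, 9.2, 2.4; M̄R̄ = 68.9000 / 13 = 5.3000
UCL = X̄ + 3·M̄R̄/d₂ = 182.1500 + 3 × 5.3000 / 1.128 = 196.2457

196.246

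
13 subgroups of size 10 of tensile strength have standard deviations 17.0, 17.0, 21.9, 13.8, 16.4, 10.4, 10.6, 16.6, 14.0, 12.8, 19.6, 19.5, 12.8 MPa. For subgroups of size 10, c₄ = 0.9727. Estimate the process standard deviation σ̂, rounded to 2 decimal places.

16.01

s̄ = (17.0 + 17.0 + 21.9 + 13.8 + 16.4 + 10.4 + 10.6 + 16.6 + 14.0 + 12.8 + 19.6 + 19.5 + 12.8) / 13 = 15.5692
σ̂ = s̄ / c₄ = 15.5692 / 0.9727 = 16.0062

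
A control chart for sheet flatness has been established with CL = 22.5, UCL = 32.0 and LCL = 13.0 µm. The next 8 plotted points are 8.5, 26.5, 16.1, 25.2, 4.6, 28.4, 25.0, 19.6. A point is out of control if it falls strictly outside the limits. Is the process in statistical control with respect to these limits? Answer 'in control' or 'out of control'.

out of control

Compare each point to [13.0, 32.0]: sample 1 = 8.5 < LCL; sample 5 = 4.6 < LCL.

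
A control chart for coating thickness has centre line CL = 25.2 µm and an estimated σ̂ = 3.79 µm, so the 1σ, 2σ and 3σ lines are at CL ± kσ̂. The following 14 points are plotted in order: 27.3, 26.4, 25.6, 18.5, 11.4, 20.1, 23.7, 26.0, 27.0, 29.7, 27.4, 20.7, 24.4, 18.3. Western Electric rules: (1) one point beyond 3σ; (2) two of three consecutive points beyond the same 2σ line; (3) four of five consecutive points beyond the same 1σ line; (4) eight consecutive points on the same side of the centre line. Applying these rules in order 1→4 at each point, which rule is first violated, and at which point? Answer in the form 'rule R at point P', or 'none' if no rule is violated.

rule 1 at point 5

Zone of each point (C = within 1σ̂, B = 1σ̂–2σ̂, A = 2σ̂–3σ̂, * = beyond 3σ̂; sign = side of CL): 1:+C, 2:+C, 3:+C, 4:-B, 5:-*, 6:-B, 7:-C, 8:+C, 9:+C, 10:+B, 11:+C, 12:-B, 13:-C, 14:-B
Rule 1 (one point beyond the 3σ limits) is satisfied at point 5.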